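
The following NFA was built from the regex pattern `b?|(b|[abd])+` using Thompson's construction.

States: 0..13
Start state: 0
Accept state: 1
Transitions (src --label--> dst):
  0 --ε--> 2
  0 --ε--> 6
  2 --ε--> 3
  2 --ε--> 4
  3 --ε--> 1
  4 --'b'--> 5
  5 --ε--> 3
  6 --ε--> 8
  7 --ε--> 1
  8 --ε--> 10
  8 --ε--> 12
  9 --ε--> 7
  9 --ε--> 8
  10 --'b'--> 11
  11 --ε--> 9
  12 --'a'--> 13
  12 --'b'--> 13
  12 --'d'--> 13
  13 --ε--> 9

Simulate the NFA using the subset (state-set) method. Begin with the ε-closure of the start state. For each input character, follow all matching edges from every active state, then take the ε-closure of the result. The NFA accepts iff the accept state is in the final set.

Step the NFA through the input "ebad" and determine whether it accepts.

Answer: REJECT

Trace:
start: ε-closure({0}) = {0,1,2,3,4,6,8,10,12}
'e' @ 1: {}  — state set empty
rest 'bad' ignored (set empty)
after full input: {}  (accept=1 not in)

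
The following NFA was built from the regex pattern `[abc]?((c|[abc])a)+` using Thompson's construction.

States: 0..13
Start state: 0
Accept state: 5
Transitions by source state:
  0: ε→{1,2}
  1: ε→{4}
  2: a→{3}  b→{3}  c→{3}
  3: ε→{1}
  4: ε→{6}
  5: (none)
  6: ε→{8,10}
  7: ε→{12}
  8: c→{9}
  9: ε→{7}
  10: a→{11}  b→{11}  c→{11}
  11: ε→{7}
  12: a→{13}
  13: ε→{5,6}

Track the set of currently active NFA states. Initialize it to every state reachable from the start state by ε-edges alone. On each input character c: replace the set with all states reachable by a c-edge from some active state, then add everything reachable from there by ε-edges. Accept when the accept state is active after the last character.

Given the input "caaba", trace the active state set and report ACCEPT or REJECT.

S₀ = ε-closure({0}) = {0,1,2,4,6,8,10}
'c' @ 1: {1,3,4,6,7,8,9,10,11,12}
'a' @ 2: {5,6,7,8,10,11,12,13}  (accept∈set)
'a' @ 3: {5,6,7,8,10,11,12,13}  (accept∈set)
'b' @ 4: {7,11,12}
'a' @ 5: {5,6,8,10,13}  (accept∈set)
after full input: {5,6,8,10,13}  (accept=5 in)

Answer: ACCEPT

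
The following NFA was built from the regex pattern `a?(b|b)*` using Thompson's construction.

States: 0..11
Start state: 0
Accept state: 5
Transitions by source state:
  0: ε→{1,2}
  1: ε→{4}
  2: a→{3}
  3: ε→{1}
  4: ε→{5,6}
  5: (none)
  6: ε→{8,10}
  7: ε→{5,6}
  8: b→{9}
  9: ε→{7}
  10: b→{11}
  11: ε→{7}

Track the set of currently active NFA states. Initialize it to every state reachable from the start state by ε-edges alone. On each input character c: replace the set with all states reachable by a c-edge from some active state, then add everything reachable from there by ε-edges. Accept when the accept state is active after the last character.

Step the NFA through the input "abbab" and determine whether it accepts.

initial (ε-close {0}): {0,1,2,4,5,6,8,10}
'a' @ 1: {1,3,4,5,6,8,10}  ✓accept
'b' @ 2: {5,6,7,8,9,10,11}  ✓accept
'b' @ 3: {5,6,7,8,9,10,11}  ✓accept
'a' @ 4: {}  — state set empty
rest 'b' ignored (set empty)
after full input: {}  (accept=5 not in)

Answer: REJECT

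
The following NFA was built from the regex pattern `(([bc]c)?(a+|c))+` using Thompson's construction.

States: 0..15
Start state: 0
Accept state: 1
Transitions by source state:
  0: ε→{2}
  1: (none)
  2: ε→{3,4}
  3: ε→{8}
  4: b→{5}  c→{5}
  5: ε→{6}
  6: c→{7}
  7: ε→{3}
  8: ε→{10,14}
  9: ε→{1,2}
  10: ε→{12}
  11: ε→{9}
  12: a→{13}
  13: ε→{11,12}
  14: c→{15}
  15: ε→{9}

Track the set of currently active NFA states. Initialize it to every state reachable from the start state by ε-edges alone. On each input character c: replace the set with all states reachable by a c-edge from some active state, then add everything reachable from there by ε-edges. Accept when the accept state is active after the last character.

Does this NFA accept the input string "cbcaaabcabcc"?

S₀ = ε-closure({0}) = {0,2,3,4,8,10,12,14}
'c' @ 1: {1,2,3,4,5,6,8,9,10,12,14,15}  [accepting]
'b' @ 2: {5,6}
'c' @ 3: {3,7,8,10,12,14}
'a' @ 4: {1,2,3,4,8,9,10,11,12,13,14}  [accepting]
'a' @ 5: {1,2,3,4,8,9,10,11,12,13,14}  [accepting]
'a' @ 6: {1,2,3,4,8,9,10,11,12,13,14}  [accepting]
'b' @ 7: {5,6}
'c' @ 8: {3,7,8,10,12,14}
'a' @ 9: {1,2,3,4,8,9,10,11,12,13,14}  [accepting]
'b' @ 10: {5,6}
'c' @ 11: {3,7,8,10,12,14}
'c' @ 12: {1,2,3,4,8,9,10,12,14,15}  [accepting]
end set {1,2,3,4,8,9,10,12,14,15} — state 1 in

Answer: ACCEPT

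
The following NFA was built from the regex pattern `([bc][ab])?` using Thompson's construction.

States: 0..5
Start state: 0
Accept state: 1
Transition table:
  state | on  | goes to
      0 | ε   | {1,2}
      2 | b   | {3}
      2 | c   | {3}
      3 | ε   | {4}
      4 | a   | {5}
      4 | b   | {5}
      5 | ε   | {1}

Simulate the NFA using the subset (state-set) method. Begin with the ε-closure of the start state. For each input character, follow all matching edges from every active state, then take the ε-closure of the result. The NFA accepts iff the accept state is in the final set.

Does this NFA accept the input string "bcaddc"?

initial (ε-close {0}): {0,1,2}
'b' @ 1: {3,4}
'c' @ 2: {}  — no active states
rest 'addc' ignored (set empty)
final: {}; accept 1 not in set

Answer: REJECT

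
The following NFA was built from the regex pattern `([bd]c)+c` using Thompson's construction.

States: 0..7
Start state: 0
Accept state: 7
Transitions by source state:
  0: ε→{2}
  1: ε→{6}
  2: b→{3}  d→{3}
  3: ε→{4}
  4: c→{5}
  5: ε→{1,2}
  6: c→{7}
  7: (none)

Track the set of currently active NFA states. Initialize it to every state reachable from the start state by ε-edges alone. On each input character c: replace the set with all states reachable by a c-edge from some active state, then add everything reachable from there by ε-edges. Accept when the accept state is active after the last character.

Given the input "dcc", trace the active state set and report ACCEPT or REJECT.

S₀ = ε-closure({0}) = {0,2}
'd' @ 1: {3,4}
'c' @ 2: {1,2,5,6}
'c' @ 3: {7}  [accepting]
end set {7} — state 7 in

Answer: ACCEPT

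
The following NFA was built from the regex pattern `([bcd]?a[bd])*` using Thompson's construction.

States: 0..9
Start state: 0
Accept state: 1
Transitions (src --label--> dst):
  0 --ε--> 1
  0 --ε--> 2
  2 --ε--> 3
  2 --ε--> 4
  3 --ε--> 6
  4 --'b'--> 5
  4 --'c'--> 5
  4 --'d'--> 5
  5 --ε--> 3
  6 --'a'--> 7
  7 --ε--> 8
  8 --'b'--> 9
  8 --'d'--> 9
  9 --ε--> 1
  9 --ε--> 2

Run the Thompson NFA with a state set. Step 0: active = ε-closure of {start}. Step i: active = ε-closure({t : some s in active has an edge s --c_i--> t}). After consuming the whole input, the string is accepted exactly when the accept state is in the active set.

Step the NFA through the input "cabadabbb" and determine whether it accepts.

Answer: REJECT

Derivation:
S₀ = ε-closure({0}) = {0,1,2,3,4,6}
'c' @ 1: {3,5,6}
'a' @ 2: {7,8}
'b' @ 3: {1,2,3,4,6,9}  [accepting]
'a' @ 4: {7,8}
'd' @ 5: {1,2,3,4,6,9}  [accepting]
'a' @ 6: {7,8}
'b' @ 7: {1,2,3,4,6,9}  [accepting]
'b' @ 8: {3,5,6}
'b' @ 9: {}  — dead — no transitions
after full input: {}  (accept=1 not in)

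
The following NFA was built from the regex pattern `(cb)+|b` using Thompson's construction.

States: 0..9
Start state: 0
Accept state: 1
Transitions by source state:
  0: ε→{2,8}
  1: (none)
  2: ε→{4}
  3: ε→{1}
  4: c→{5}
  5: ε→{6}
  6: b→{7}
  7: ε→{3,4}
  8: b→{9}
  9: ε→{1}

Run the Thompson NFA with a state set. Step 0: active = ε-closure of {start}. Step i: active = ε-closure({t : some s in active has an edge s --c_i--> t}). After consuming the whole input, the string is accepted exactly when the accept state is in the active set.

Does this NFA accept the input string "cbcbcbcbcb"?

Answer: ACCEPT

Trace:
initial (ε-close {0}): {0,2,4,8}
'c' @ 1: {5,6}
'b' @ 2: {1,3,4,7}  [accepting]
'c' @ 3: {5,6}
'b' @ 4: {1,3,4,7}  [accepting]
'c' @ 5: {5,6}
'b' @ 6: {1,3,4,7}  [accepting]
'c' @ 7: {5,6}
'b' @ 8: {1,3,4,7}  [accepting]
'c' @ 9: {5,6}
'b' @ 10: {1,3,4,7}  [accepting]
end set {1,3,4,7} — state 1 in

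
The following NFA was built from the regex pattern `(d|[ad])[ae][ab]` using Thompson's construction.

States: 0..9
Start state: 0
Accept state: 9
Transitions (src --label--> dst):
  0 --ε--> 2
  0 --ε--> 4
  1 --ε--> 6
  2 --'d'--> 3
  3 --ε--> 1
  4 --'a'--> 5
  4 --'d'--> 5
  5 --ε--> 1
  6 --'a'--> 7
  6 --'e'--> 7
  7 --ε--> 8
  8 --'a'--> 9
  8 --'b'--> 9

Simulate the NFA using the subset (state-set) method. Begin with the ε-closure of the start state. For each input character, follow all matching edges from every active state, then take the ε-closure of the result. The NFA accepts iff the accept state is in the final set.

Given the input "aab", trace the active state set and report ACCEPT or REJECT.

Answer: ACCEPT

Derivation:
start: ε-closure({0}) = {0,2,4}
'a' @ 1: {1,5,6}
'a' @ 2: {7,8}
'b' @ 3: {9}  ✓accept
end set {9} — state 9 in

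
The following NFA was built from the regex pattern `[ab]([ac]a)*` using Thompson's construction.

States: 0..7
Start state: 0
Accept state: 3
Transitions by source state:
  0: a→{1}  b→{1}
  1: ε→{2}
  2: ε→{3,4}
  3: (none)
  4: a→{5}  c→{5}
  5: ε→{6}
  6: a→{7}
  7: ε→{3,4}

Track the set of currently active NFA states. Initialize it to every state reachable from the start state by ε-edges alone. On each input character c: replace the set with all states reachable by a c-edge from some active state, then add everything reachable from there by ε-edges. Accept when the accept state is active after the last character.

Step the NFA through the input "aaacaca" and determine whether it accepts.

initial (ε-close {0}): {0}
'a' @ 1: {1,2,3,4}  (accept∈set)
'a' @ 2: {5,6}
'a' @ 3: {3,4,7}  (accept∈set)
'c' @ 4: {5,6}
'a' @ 5: {3,4,7}  (accept∈set)
'c' @ 6: {5,6}
'a' @ 7: {3,4,7}  (accept∈set)
final: {3,4,7}; accept 3 in set

Answer: ACCEPT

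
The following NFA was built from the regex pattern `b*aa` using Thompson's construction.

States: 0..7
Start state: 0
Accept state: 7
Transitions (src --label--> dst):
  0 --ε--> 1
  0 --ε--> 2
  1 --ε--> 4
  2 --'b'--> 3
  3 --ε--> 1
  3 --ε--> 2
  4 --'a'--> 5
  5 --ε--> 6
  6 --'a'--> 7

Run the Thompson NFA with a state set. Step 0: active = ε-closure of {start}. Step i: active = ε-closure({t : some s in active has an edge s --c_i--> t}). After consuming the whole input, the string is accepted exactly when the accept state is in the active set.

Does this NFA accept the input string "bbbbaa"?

Answer: ACCEPT

Trace:
S₀ = ε-closure({0}) = {0,1,2,4}
'b' @ 1: {1,2,3,4}
'b' @ 2: {1,2,3,4}
'b' @ 3: {1,2,3,4}
'b' @ 4: {1,2,3,4}
'a' @ 5: {5,6}
'a' @ 6: {7}  [accepting]
after full input: {7}  (accept=7 in)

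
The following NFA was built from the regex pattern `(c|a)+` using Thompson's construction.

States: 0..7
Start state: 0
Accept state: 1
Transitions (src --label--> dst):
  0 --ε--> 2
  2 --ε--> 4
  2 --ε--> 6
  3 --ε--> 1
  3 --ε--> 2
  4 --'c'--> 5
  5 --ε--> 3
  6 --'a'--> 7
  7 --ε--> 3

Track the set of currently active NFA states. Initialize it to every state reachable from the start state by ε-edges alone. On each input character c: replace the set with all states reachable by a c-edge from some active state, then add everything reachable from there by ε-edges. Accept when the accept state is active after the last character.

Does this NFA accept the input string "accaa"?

Answer: ACCEPT

Trace:
start: ε-closure({0}) = {0,2,4,6}
'a' @ 1: {1,2,3,4,6,7}  ✓accept
'c' @ 2: {1,2,3,4,5,6}  ✓accept
'c' @ 3: {1,2,3,4,5,6}  ✓accept
'a' @ 4: {1,2,3,4,6,7}  ✓accept
'a' @ 5: {1,2,3,4,6,7}  ✓accept
final: {1,2,3,4,6,7}; accept 1 in set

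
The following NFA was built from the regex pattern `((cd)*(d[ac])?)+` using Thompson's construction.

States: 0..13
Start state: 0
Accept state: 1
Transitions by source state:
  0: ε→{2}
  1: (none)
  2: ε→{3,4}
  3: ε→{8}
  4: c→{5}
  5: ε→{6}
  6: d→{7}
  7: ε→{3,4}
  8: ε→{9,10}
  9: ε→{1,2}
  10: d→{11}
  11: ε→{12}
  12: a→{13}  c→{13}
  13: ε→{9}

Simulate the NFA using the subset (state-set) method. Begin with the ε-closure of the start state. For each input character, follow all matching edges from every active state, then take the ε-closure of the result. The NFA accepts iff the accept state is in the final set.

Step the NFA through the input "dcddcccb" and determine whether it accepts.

start: ε-closure({0}) = {0,1,2,3,4,8,9,10}
'd' @ 1: {11,12}
'c' @ 2: {1,2,3,4,8,9,10,13}  ✓accept
'd' @ 3: {11,12}
'd' @ 4: {}  — no active states
rest 'cccb' ignored (set empty)
end set {} — state 1 not in

Answer: REJECT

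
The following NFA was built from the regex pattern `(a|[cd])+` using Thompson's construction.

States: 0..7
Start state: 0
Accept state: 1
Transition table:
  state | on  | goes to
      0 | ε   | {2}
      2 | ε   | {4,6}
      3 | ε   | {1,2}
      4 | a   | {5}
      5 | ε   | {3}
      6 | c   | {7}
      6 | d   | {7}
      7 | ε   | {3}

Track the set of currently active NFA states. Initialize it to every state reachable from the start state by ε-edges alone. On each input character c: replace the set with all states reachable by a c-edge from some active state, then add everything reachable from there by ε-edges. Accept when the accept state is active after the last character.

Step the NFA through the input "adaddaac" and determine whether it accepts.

Answer: ACCEPT

Trace:
initial (ε-close {0}): {0,2,4,6}
'a' @ 1: {1,2,3,4,5,6}  ✓accept
'd' @ 2: {1,2,3,4,6,7}  ✓accept
'a' @ 3: {1,2,3,4,5,6}  ✓accept
'd' @ 4: {1,2,3,4,6,7}  ✓accept
'd' @ 5: {1,2,3,4,6,7}  ✓accept
'a' @ 6: {1,2,3,4,5,6}  ✓accept
'a' @ 7: {1,2,3,4,5,6}  ✓accept
'c' @ 8: {1,2,3,4,6,7}  ✓accept
final: {1,2,3,4,6,7}; accept 1 in set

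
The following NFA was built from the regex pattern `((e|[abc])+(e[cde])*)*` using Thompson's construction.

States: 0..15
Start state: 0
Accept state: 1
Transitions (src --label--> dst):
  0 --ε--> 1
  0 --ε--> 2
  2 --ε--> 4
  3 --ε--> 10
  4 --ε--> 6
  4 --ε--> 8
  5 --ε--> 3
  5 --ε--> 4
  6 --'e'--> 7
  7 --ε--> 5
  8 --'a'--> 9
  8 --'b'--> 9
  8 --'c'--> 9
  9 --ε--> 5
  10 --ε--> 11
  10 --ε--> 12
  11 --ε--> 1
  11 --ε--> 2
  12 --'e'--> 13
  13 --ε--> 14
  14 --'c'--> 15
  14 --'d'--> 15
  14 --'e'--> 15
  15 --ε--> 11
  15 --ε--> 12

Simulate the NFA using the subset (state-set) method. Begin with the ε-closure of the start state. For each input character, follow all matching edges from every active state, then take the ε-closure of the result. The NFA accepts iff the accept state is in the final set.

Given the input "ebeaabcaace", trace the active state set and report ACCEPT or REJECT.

start: ε-closure({0}) = {0,1,2,4,6,8}
'e' @ 1: {1,2,3,4,5,6,7,8,10,11,12}  ✓accept
'b' @ 2: {1,2,3,4,5,6,8,9,10,11,12}  ✓accept
'e' @ 3: {1,2,3,4,5,6,7,8,10,11,12,13,14}  ✓accept
'a' @ 4: {1,2,3,4,5,6,8,9,10,11,12}  ✓accept
'a' @ 5: {1,2,3,4,5,6,8,9,10,11,12}  ✓accept
'b' @ 6: {1,2,3,4,5,6,8,9,10,11,12}  ✓accept
'c' @ 7: {1,2,3,4,5,6,8,9,10,11,12}  ✓accept
'a' @ 8: {1,2,3,4,5,6,8,9,10,11,12}  ✓accept
'a' @ 9: {1,2,3,4,5,6,8,9,10,11,12}  ✓accept
'c' @ 10: {1,2,3,4,5,6,8,9,10,11,12}  ✓accept
'e' @ 11: {1,2,3,4,5,6,7,8,10,11,12,13,14}  ✓accept
final: {1,2,3,4,5,6,7,8,10,11,12,13,14}; accept 1 in set

Answer: ACCEPT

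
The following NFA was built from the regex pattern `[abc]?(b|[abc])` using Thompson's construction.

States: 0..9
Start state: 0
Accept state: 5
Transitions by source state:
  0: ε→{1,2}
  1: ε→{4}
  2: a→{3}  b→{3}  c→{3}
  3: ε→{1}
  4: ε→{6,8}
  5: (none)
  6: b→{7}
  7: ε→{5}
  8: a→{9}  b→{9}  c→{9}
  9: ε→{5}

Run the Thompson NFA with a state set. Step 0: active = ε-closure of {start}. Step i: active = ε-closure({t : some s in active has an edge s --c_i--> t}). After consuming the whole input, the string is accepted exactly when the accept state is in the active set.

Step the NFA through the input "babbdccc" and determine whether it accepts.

start: ε-closure({0}) = {0,1,2,4,6,8}
'b' @ 1: {1,3,4,5,6,7,8,9}  [accepting]
'a' @ 2: {5,9}  [accepting]
'b' @ 3: {}  — dead — no transitions
rest 'bdccc' ignored (set empty)
end set {} — state 5 not in

Answer: REJECT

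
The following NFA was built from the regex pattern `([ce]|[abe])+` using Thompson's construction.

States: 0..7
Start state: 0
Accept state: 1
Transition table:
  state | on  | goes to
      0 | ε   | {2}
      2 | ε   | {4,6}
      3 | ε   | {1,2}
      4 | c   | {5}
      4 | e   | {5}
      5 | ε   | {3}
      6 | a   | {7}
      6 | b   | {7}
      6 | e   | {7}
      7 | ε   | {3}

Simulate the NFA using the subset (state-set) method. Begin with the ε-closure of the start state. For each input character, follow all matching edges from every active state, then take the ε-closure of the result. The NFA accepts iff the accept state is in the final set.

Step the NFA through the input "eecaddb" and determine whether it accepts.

Answer: REJECT

Derivation:
initial (ε-close {0}): {0,2,4,6}
'e' @ 1: {1,2,3,4,5,6,7}  [accepting]
'e' @ 2: {1,2,3,4,5,6,7}  [accepting]
'c' @ 3: {1,2,3,4,5,6}  [accepting]
'a' @ 4: {1,2,3,4,6,7}  [accepting]
'd' @ 5: {}  — no active states
rest 'db' ignored (set empty)
end set {} — state 1 not in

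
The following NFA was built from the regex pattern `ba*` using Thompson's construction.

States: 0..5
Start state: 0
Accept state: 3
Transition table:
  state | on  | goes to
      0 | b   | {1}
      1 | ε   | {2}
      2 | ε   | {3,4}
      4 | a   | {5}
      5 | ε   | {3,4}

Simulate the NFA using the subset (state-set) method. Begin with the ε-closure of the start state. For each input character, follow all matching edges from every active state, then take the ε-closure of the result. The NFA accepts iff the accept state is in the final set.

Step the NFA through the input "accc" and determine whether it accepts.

Answer: REJECT

Trace:
S₀ = ε-closure({0}) = {0}
'a' @ 1: {}  — state set empty
rest 'ccc' ignored (set empty)
final: {}; accept 3 not in set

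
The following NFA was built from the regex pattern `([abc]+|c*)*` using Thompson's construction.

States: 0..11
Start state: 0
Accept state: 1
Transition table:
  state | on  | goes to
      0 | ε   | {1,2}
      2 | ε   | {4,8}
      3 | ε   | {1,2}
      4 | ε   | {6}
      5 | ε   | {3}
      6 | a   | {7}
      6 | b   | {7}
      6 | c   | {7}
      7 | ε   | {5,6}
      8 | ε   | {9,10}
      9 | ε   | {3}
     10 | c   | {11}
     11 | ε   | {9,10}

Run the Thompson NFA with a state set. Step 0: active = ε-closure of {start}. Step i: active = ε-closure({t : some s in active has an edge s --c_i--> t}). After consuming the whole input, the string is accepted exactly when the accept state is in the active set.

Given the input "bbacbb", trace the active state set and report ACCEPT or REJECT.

S₀ = ε-closure({0}) = {0,1,2,3,4,6,8,9,10}
'b' @ 1: {1,2,3,4,5,6,7,8,9,10}  ✓accept
'b' @ 2: {1,2,3,4,5,6,7,8,9,10}  ✓accept
'a' @ 3: {1,2,3,4,5,6,7,8,9,10}  ✓accept
'c' @ 4: {1,2,3,4,5,6,7,8,9,10,11}  ✓accept
'b' @ 5: {1,2,3,4,5,6,7,8,9,10}  ✓accept
'b' @ 6: {1,2,3,4,5,6,7,8,9,10}  ✓accept
end set {1,2,3,4,5,6,7,8,9,10} — state 1 in

Answer: ACCEPT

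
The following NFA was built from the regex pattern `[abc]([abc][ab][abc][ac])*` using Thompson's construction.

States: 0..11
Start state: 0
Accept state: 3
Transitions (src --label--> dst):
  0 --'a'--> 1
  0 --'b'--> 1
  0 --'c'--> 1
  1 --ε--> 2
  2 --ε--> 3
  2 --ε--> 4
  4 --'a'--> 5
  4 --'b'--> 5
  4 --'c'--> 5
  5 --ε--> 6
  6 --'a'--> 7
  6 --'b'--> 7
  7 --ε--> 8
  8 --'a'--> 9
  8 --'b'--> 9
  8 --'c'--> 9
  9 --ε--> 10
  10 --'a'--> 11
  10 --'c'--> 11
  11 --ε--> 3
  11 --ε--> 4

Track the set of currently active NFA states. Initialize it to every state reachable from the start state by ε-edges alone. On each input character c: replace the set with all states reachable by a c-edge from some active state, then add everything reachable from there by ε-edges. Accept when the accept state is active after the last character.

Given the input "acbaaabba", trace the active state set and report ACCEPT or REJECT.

Answer: ACCEPT

Trace:
start: ε-closure({0}) = {0}
'a' @ 1: {1,2,3,4}  [accepting]
'c' @ 2: {5,6}
'b' @ 3: {7,8}
'a' @ 4: {9,10}
'a' @ 5: {3,4,11}  [accepting]
'a' @ 6: {5,6}
'b' @ 7: {7,8}
'b' @ 8: {9,10}
'a' @ 9: {3,4,11}  [accepting]
end set {3,4,11} — state 3 in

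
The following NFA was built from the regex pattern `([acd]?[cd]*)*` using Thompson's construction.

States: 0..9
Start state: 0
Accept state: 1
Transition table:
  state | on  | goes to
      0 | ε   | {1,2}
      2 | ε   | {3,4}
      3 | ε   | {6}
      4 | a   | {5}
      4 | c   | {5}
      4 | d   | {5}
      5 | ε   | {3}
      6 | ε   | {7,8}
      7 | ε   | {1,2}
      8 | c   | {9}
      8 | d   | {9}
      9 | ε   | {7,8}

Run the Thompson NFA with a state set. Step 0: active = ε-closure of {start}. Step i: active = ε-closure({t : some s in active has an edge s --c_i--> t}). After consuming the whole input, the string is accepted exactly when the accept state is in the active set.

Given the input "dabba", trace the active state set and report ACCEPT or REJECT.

initial (ε-close {0}): {0,1,2,3,4,6,7,8}
'd' @ 1: {1,2,3,4,5,6,7,8,9}  [accepting]
'a' @ 2: {1,2,3,4,5,6,7,8}  [accepting]
'b' @ 3: {}  — no active states
rest 'ba' ignored (set empty)
after full input: {}  (accept=1 not in)

Answer: REJECT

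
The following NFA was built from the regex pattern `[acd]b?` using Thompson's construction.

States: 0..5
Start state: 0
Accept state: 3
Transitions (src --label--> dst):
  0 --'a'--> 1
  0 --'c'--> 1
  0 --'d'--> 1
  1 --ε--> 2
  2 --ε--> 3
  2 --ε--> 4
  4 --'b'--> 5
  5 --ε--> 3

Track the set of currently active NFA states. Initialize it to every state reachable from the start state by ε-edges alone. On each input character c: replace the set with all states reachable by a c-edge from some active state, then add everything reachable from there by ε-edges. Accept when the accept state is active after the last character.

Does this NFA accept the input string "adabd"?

S₀ = ε-closure({0}) = {0}
'a' @ 1: {1,2,3,4}  ✓accept
'd' @ 2: {}  — no active states
rest 'abd' ignored (set empty)
end set {} — state 3 not in

Answer: REJECT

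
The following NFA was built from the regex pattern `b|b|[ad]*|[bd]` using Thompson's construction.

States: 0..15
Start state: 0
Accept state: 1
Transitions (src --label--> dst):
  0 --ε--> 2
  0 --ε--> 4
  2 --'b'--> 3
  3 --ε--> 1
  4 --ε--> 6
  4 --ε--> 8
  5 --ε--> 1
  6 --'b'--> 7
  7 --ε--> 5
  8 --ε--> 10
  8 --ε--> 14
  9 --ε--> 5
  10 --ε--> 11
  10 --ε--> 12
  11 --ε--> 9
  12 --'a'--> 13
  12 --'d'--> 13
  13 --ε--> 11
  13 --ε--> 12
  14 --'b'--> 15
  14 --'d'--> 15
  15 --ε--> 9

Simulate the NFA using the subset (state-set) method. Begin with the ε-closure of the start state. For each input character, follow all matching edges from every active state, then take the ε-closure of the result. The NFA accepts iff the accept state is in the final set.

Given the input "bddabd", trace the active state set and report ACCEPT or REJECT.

Answer: REJECT

Steps:
S₀ = ε-closure({0}) = {0,1,2,4,5,6,8,9,10,11,12,14}
'b' @ 1: {1,3,5,7,9,15}  [accepting]
'd' @ 2: {}  — dead — no transitions
rest 'dabd' ignored (set empty)
end set {} — state 1 not in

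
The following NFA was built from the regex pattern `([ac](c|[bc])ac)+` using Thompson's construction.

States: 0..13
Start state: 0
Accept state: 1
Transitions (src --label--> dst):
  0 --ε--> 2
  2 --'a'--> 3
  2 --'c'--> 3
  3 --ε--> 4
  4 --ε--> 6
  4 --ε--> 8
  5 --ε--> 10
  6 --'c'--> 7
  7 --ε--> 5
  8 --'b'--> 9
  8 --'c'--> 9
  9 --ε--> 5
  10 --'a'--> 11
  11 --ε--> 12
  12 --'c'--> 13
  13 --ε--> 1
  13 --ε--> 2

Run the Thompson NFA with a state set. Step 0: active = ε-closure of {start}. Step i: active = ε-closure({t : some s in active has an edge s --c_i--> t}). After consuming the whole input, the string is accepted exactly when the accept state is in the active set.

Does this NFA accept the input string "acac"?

Answer: ACCEPT

Steps:
initial (ε-close {0}): {0,2}
'a' @ 1: {3,4,6,8}
'c' @ 2: {5,7,9,10}
'a' @ 3: {11,12}
'c' @ 4: {1,2,13}  (accept∈set)
final: {1,2,13}; accept 1 in set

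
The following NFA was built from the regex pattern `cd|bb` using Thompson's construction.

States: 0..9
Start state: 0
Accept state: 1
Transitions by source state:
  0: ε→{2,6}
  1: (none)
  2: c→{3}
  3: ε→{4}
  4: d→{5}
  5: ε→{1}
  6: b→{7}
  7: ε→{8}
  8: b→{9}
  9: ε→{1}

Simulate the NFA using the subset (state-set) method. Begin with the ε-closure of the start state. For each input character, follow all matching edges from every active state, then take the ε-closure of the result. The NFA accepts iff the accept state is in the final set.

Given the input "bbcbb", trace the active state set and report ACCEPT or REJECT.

S₀ = ε-closure({0}) = {0,2,6}
'b' @ 1: {7,8}
'b' @ 2: {1,9}  ✓accept
'c' @ 3: {}  — state set empty
rest 'bb' ignored (set empty)
after full input: {}  (accept=1 not in)

Answer: REJECT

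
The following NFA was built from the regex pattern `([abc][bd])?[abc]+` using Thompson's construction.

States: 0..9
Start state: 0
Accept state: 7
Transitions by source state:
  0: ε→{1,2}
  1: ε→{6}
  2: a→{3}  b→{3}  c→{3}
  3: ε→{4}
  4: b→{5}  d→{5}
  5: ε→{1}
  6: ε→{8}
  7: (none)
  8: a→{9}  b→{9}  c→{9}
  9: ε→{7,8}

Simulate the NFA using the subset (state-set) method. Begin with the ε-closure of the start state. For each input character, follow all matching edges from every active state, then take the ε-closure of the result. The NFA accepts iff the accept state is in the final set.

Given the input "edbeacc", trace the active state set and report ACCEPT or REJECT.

Answer: REJECT

Trace:
S₀ = ε-closure({0}) = {0,1,2,6,8}
'e' @ 1: {}  — state set empty
rest 'dbeacc' ignored (set empty)
final: {}; accept 7 not in set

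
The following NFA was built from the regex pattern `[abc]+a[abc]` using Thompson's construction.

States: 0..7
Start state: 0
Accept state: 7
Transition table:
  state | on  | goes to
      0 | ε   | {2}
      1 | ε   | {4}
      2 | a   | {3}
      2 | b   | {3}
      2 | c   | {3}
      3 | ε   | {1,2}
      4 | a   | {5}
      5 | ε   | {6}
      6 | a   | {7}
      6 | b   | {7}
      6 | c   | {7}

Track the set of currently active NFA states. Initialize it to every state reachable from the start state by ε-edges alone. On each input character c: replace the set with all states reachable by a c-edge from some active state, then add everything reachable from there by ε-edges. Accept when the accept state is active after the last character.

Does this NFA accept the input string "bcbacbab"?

Answer: ACCEPT

Derivation:
start: ε-closure({0}) = {0,2}
'b' @ 1: {1,2,3,4}
'c' @ 2: {1,2,3,4}
'b' @ 3: {1,2,3,4}
'a' @ 4: {1,2,3,4,5,6}
'c' @ 5: {1,2,3,4,7}  ✓accept
'b' @ 6: {1,2,3,4}
'a' @ 7: {1,2,3,4,5,6}
'b' @ 8: {1,2,3,4,7}  ✓accept
final: {1,2,3,4,7}; accept 7 in set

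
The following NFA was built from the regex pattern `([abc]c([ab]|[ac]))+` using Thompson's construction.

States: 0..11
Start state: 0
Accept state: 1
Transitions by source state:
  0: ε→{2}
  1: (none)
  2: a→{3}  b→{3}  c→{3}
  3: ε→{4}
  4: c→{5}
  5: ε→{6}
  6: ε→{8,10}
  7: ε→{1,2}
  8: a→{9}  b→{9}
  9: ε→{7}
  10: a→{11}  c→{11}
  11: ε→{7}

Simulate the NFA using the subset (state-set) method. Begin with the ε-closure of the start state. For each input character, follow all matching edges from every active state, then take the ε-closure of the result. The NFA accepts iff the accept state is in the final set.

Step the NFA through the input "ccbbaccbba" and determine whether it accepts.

Answer: REJECT

Steps:
S₀ = ε-closure({0}) = {0,2}
'c' @ 1: {3,4}
'c' @ 2: {5,6,8,10}
'b' @ 3: {1,2,7,9}  [accepting]
'b' @ 4: {3,4}
'a' @ 5: {}  — state set empty
rest 'ccbba' ignored (set empty)
end set {} — state 1 not in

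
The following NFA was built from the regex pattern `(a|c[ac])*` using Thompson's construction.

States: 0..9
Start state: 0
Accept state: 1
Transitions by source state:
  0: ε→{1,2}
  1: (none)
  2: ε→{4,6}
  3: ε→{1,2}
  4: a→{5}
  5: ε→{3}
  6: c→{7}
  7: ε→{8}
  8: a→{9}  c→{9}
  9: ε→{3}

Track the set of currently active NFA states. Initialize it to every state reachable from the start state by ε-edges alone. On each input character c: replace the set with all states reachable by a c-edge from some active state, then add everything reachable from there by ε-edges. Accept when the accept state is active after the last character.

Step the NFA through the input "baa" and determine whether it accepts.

initial (ε-close {0}): {0,1,2,4,6}
'b' @ 1: {}  — dead — no transitions
rest 'aa' ignored (set empty)
after full input: {}  (accept=1 not in)

Answer: REJECT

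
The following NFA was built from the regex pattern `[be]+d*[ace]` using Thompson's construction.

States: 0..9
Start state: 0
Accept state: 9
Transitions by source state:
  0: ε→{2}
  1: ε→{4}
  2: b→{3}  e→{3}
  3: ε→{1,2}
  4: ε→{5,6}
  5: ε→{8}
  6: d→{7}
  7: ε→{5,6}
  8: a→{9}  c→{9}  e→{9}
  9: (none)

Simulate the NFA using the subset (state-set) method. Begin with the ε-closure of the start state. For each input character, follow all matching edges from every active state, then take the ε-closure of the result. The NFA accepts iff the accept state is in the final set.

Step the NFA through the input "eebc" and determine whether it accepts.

start: ε-closure({0}) = {0,2}
'e' @ 1: {1,2,3,4,5,6,8}
'e' @ 2: {1,2,3,4,5,6,8,9}  (accept∈set)
'b' @ 3: {1,2,3,4,5,6,8}
'c' @ 4: {9}  (accept∈set)
final: {9}; accept 9 in set

Answer: ACCEPT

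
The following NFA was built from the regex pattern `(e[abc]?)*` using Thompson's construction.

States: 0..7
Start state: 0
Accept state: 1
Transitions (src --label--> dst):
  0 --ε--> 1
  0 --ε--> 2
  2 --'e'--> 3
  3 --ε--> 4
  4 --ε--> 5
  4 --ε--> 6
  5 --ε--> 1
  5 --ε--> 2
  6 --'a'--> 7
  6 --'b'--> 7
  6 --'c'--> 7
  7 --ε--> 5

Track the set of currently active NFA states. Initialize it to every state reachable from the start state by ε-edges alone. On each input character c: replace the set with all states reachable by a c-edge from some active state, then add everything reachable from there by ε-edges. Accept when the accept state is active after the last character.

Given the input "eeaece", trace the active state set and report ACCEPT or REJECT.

Answer: ACCEPT

Derivation:
S₀ = ε-closure({0}) = {0,1,2}
'e' @ 1: {1,2,3,4,5,6}  [accepting]
'e' @ 2: {1,2,3,4,5,6}  [accepting]
'a' @ 3: {1,2,5,7}  [accepting]
'e' @ 4: {1,2,3,4,5,6}  [accepting]
'c' @ 5: {1,2,5,7}  [accepting]
'e' @ 6: {1,2,3,4,5,6}  [accepting]
final: {1,2,3,4,5,6}; accept 1 in set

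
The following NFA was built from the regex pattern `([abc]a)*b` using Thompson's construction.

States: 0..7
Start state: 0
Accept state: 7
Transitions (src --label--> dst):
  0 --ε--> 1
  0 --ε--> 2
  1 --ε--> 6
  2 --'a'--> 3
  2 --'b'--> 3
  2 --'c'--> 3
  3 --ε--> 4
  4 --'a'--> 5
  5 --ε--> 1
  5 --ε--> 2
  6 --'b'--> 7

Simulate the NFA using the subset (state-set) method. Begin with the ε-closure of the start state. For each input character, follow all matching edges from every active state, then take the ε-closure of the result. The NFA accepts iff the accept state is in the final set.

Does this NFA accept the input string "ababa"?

Answer: REJECT

Trace:
initial (ε-close {0}): {0,1,2,6}
'a' @ 1: {3,4}
'b' @ 2: {}  — state set empty
rest 'aba' ignored (set empty)
end set {} — state 7 not in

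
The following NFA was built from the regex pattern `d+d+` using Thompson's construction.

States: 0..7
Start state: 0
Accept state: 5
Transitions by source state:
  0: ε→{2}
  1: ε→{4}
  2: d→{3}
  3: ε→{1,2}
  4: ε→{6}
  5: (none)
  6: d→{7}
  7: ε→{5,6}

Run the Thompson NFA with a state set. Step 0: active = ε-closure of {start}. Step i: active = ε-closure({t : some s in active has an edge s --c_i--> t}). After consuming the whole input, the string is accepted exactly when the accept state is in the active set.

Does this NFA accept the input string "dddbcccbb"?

Answer: REJECT

Trace:
start: ε-closure({0}) = {0,2}
'd' @ 1: {1,2,3,4,6}
'd' @ 2: {1,2,3,4,5,6,7}  ✓accept
'd' @ 3: {1,2,3,4,5,6,7}  ✓accept
'b' @ 4: {}  — state set empty
rest 'cccbb' ignored (set empty)
end set {} — state 5 not in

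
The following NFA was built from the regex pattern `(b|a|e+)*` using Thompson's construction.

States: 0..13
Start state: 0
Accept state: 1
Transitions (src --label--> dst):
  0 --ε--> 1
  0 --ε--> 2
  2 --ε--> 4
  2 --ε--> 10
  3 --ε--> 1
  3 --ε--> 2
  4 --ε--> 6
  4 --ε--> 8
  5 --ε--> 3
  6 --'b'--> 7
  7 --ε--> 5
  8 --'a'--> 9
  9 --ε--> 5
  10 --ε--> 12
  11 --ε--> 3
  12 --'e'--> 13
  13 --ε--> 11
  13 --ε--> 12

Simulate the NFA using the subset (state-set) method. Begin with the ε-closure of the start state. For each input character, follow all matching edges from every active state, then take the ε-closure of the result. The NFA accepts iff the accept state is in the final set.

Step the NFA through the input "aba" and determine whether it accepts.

Answer: ACCEPT

Steps:
initial (ε-close {0}): {0,1,2,4,6,8,10,12}
'a' @ 1: {1,2,3,4,5,6,8,9,10,12}  [accepting]
'b' @ 2: {1,2,3,4,5,6,7,8,10,12}  [accepting]
'a' @ 3: {1,2,3,4,5,6,8,9,10,12}  [accepting]
final: {1,2,3,4,5,6,8,9,10,12}; accept 1 in set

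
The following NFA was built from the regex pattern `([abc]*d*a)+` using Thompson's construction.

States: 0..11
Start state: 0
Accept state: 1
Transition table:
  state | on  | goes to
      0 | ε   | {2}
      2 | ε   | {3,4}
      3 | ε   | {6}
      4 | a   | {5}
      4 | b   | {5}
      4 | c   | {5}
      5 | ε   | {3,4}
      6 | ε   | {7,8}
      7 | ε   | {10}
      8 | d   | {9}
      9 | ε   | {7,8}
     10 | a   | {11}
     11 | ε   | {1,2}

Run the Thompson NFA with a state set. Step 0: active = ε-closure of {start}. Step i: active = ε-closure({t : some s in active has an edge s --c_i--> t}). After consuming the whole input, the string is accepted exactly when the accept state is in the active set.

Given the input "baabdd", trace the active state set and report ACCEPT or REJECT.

initial (ε-close {0}): {0,2,3,4,6,7,8,10}
'b' @ 1: {3,4,5,6,7,8,10}
'a' @ 2: {1,2,3,4,5,6,7,8,10,11}  ✓accept
'a' @ 3: {1,2,3,4,5,6,7,8,10,11}  ✓accept
'b' @ 4: {3,4,5,6,7,8,10}
'd' @ 5: {7,8,9,10}
'd' @ 6: {7,8,9,10}
final: {7,8,9,10}; accept 1 not in set

Answer: REJECT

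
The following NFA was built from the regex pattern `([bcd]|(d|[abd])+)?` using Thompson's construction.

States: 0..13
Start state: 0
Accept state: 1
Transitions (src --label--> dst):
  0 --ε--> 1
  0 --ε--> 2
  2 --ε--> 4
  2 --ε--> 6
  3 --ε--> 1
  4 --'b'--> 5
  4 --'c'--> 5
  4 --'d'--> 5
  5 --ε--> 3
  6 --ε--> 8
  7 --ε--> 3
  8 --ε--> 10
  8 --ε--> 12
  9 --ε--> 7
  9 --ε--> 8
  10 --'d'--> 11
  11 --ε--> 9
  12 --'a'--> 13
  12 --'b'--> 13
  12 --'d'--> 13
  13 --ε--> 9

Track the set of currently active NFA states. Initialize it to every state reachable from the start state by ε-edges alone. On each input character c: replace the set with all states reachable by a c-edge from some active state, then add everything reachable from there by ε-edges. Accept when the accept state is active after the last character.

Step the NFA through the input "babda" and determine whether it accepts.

start: ε-closure({0}) = {0,1,2,4,6,8,10,12}
'b' @ 1: {1,3,5,7,8,9,10,12,13}  [accepting]
'a' @ 2: {1,3,7,8,9,10,12,13}  [accepting]
'b' @ 3: {1,3,7,8,9,10,12,13}  [accepting]
'd' @ 4: {1,3,7,8,9,10,11,12,13}  [accepting]
'a' @ 5: {1,3,7,8,9,10,12,13}  [accepting]
end set {1,3,7,8,9,10,12,13} — state 1 in

Answer: ACCEPT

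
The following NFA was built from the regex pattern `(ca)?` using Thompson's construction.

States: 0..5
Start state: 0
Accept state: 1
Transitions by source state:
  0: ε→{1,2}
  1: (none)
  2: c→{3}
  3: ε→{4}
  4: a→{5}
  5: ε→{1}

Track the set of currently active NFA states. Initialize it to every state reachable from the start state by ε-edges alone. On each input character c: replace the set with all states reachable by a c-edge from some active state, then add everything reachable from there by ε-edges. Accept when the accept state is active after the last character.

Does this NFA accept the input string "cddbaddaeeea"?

S₀ = ε-closure({0}) = {0,1,2}
'c' @ 1: {3,4}
'd' @ 2: {}  — dead — no transitions
rest 'dbaddaeeea' ignored (set empty)
after full input: {}  (accept=1 not in)

Answer: REJECT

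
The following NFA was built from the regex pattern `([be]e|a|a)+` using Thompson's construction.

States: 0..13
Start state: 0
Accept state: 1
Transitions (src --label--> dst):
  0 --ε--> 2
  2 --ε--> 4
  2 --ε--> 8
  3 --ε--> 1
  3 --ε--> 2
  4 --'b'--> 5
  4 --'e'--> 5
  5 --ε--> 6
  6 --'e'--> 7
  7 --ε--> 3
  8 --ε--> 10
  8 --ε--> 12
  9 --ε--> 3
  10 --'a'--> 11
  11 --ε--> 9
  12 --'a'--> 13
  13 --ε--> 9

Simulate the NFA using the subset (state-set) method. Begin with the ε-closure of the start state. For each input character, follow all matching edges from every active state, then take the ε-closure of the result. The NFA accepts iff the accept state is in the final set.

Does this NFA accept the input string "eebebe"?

Answer: ACCEPT

Steps:
start: ε-closure({0}) = {0,2,4,8,10,12}
'e' @ 1: {5,6}
'e' @ 2: {1,2,3,4,7,8,10,12}  ✓accept
'b' @ 3: {5,6}
'e' @ 4: {1,2,3,4,7,8,10,12}  ✓accept
'b' @ 5: {5,6}
'e' @ 6: {1,2,3,4,7,8,10,12}  ✓accept
end set {1,2,3,4,7,8,10,12} — state 1 in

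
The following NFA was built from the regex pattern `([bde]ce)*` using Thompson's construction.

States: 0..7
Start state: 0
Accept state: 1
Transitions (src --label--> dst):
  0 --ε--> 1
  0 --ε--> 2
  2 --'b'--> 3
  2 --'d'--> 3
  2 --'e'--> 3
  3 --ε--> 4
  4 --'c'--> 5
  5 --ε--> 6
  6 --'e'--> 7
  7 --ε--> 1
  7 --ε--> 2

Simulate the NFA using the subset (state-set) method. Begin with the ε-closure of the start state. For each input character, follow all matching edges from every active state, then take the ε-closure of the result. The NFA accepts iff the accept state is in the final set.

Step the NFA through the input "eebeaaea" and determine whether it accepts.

initial (ε-close {0}): {0,1,2}
'e' @ 1: {3,4}
'e' @ 2: {}  — dead — no transitions
rest 'beaaea' ignored (set empty)
after full input: {}  (accept=1 not in)

Answer: REJECT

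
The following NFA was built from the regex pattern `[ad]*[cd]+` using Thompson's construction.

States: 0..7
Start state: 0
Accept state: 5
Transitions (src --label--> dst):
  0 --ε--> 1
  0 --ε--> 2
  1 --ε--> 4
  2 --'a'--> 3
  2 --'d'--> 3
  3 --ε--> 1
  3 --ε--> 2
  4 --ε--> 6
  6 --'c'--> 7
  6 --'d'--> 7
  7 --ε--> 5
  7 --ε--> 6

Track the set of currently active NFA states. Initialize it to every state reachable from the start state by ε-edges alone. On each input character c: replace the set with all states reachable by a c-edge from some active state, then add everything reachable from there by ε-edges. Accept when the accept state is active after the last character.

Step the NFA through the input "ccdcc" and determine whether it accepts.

Answer: ACCEPT

Steps:
start: ε-closure({0}) = {0,1,2,4,6}
'c' @ 1: {5,6,7}  [accepting]
'c' @ 2: {5,6,7}  [accepting]
'd' @ 3: {5,6,7}  [accepting]
'c' @ 4: {5,6,7}  [accepting]
'c' @ 5: {5,6,7}  [accepting]
after full input: {5,6,7}  (accept=5 in)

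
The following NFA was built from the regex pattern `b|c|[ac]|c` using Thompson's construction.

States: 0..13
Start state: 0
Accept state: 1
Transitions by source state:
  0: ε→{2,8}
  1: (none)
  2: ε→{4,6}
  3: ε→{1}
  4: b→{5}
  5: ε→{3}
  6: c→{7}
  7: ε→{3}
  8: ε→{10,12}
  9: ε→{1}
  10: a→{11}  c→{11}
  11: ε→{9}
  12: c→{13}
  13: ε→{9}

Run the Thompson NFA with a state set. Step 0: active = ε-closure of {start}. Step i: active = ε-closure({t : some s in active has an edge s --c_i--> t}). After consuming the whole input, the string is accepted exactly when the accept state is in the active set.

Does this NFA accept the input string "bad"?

initial (ε-close {0}): {0,2,4,6,8,10,12}
'b' @ 1: {1,3,5}  [accepting]
'a' @ 2: {}  — no active states
rest 'd' ignored (set empty)
final: {}; accept 1 not in set

Answer: REJECT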